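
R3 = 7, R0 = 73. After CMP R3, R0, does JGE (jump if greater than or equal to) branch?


Trace:
  R3 = 7, R0 = 73
  CMP R3, R0  → compares 7 vs 73
  JGE checks: is 7 greater than or equal to 73?
  7 < 73, so condition is false
Branch taken: No

No


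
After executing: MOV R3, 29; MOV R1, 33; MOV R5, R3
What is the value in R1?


Register state trace:
  MOV R3, 29  → R3 = 29
  MOV R1, 33  → R1 = 33
  MOV R5, R3  → R5 = 29
Final: R1 = 33

33


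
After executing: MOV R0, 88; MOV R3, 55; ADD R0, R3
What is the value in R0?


Register state trace:
  MOV R0, 88  → R0 = 88
  MOV R3, 55  → R3 = 55
  ADD R0, R3  → R0 = 88 + 55 = 143
Final: R0 = 143

143


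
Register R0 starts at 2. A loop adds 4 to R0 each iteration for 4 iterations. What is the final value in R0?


Starting value: R0 = 2
  Iter 1: R0 = 2 + 4 = 6
  Iter 2: R0 = 6 + 4 = 10
  Iter 3: R0 = 10 + 4 = 14
  Iter 4: R0 = 14 + 4 = 18
Final: R0 = 18

18


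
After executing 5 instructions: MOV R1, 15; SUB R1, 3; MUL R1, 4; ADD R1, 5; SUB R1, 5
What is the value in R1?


Register state trace:
  MOV R1, 15  → R1 = 15
  SUB R1, 3  → R1 = 15 - 3 = 12
  MUL R1, 4  → R1 = 12 * 4 = 48
  ADD R1, 5  → R1 = 48 + 5 = 53
  SUB R1, 5  → R1 = 53 - 5 = 48
Final: R1 = 48

48


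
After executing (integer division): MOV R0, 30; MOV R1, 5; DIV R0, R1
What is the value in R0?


Register state trace:
  MOV R0, 30  → R0 = 30
  MOV R1, 5  → R1 = 5
  DIV R0, R1  → R0 = 30 // 5 = 6
Final: R0 = 6

6


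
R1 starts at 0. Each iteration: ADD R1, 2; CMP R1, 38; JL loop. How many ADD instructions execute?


Loop trace (R1 starts at 0, target 38, step 2):
  ADD #1: R1 = 0 + 2 = 2  → 2 < 38, loop
  ADD #2: R1 = 2 + 2 = 4  → 4 < 38, loop
  ADD #3: R1 = 4 + 2 = 6  → 6 < 38, loop
  ADD #4: R1 = 6 + 2 = 8  → 8 < 38, loop
  ADD #5: R1 = 8 + 2 = 10  → 10 < 38, loop
  ADD #6: R1 = 10 + 2 = 12  → 12 < 38, loop
  ADD #7: R1 = 12 + 2 = 14  → 14 < 38, loop
  ADD #8: R1 = 14 + 2 = 16  → 16 < 38, loop
  ADD #9: R1 = 16 + 2 = 18  → 18 < 38, loop
  ADD #10: R1 = 18 + 2 = 20  → 20 < 38, loop
  ADD #11: R1 = 20 + 2 = 22  → 22 < 38, loop
  ADD #12: R1 = 22 + 2 = 24  → 24 < 38, loop
  ADD #13: R1 = 24 + 2 = 26  → 26 < 38, loop
  ADD #14: R1 = 26 + 2 = 28  → 28 < 38, loop
  ADD #15: R1 = 28 + 2 = 30  → 30 < 38, loop
  ADD #16: R1 = 30 + 2 = 32  → 32 < 38, loop
  ADD #17: R1 = 32 + 2 = 34  → 34 < 38, loop
  ADD #18: R1 = 34 + 2 = 36  → 36 < 38, loop
  ADD #19: R1 = 36 + 2 = 38  → 38 >= 38, exit
Total ADD instructions: 19

19


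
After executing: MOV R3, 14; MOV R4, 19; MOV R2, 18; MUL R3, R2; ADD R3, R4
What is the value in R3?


Register state trace:
  MOV R3, 14  → R3 = 14
  MOV R4, 19  → R4 = 19
  MOV R2, 18  → R2 = 18
  MUL R3, R2  → R3 = 14 * 18 = 252
  ADD R3, R4  → R3 = 252 + 19 = 271
Final: R3 = 271

271


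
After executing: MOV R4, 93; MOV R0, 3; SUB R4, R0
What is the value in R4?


Register state trace:
  MOV R4, 93  → R4 = 93
  MOV R0, 3  → R0 = 3
  SUB R4, R0  → R4 = 93 - 3 = 90
Final: R4 = 90

90


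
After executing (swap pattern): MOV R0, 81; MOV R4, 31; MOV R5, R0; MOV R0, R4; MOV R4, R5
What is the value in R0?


Register state trace (swap pattern):
  MOV R0, 81  → R0 = 81
  MOV R4, 31  → R4 = 31
  MOV R5, R0  → R5 = 81  (save R0)
  MOV R0, R4  → R0 = 31  (R0 gets R4's value)
  MOV R4, R5  → R4 = 81  (R4 gets saved value)
Final: R0 = 31

31


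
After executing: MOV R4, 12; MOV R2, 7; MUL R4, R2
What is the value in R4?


Register state trace:
  MOV R4, 12  → R4 = 12
  MOV R2, 7  → R2 = 7
  MUL R4, R2  → R4 = 12 * 7 = 84
Final: R4 = 84

84


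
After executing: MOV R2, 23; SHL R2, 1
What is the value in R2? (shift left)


Register state trace:
  MOV R2, 23  → R2 = 23
  SHL R2, 1  → R2 = 23 << 1 = 23 * 2^1 = 46
Final: R2 = 46

46


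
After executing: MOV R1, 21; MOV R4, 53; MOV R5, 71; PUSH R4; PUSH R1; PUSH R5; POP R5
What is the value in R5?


Stack trace (top is rightmost):
  MOV R1, 21  → R1 = 21
  MOV R4, 53  → R4 = 53
  MOV R5, 71  → R5 = 71
  PUSH R4  → stack: [53]
  PUSH R1  → stack: [53, 21]
  PUSH R5  → stack: [53, 21, 71]
  POP R5  → R5 = 71, stack: [53, 21]
Final: R5 = 71

71


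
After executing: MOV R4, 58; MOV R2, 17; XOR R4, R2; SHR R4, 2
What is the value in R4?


Register state trace:
  MOV R4, 58  → R4 = 58 (0b00111010)
  MOV R2, 17  → R2 = 17 (0b00010001)
  XOR R4, R2  → R4 = 58 XOR 17 = 43 (0b00101011)
  SHR R4, 2  → R4 = 43 >> 2 = 10
Final: R4 = 10

10


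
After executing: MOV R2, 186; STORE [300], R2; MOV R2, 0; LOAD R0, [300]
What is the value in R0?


Register and memory trace:
  MOV R2, 186  → R2 = 186
  STORE [300], R2  → mem[300] = 186
  MOV R2, 0  → R2 = 0
  LOAD R0, [300]  → R0 = mem[300] = 186
Final: R0 = 186

186


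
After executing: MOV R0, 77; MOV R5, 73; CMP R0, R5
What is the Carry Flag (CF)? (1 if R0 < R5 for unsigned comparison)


Register state trace:
  MOV R0, 77  → R0 = 77
  MOV R5, 73  → R5 = 73
  CMP R0, R5  → unsigned 77 - 73: no borrow
  77 >= 73, so CF = 0
CF = 0

0


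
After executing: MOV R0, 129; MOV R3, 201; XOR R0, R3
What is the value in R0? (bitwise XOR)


Register state trace:
  MOV R0, 129  → R0 = 129 (0b10000001)
  MOV R3, 201  → R3 = 201 (0b11001001)
  XOR R0, R3  → R0 = 129 XOR 201 = 72 (0b01001000)
Final: R0 = 72

72


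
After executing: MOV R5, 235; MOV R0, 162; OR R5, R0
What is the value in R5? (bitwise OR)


Register state trace:
  MOV R5, 235  → R5 = 235 (0b11101011)
  MOV R0, 162  → R0 = 162 (0b10100010)
  OR R5, R0   → R5 = 235 OR 162 = 235 (0b11101011)
Final: R5 = 235

235


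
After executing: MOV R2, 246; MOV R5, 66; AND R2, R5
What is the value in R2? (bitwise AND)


Register state trace:
  MOV R2, 246  → R2 = 246 (0b11110110)
  MOV R5, 66  → R5 = 66 (0b01000010)
  AND R2, R5  → R2 = 246 AND 66 = 66 (0b01000010)
Final: R2 = 66

66


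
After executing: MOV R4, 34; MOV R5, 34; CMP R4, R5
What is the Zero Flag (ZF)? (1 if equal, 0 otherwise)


Register state trace:
  MOV R4, 34  → R4 = 34
  MOV R5, 34  → R5 = 34
  CMP R4, R5  → computes 34 - 34 = 0
  Result is zero, so values are equal
ZF = 1

1


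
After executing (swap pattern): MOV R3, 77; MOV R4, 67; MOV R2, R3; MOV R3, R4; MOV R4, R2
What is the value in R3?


Register state trace (swap pattern):
  MOV R3, 77  → R3 = 77
  MOV R4, 67  → R4 = 67
  MOV R2, R3  → R2 = 77  (save R3)
  MOV R3, R4  → R3 = 67  (R3 gets R4's value)
  MOV R4, R2  → R4 = 77  (R4 gets saved value)
Final: R3 = 67

67


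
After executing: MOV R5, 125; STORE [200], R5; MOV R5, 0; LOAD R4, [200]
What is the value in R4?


Register and memory trace:
  MOV R5, 125  → R5 = 125
  STORE [200], R5  → mem[200] = 125
  MOV R5, 0  → R5 = 0
  LOAD R4, [200]  → R4 = mem[200] = 125
Final: R4 = 125

125


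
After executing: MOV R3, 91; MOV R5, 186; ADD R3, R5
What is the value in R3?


Register state trace:
  MOV R3, 91  → R3 = 91
  MOV R5, 186  → R5 = 186
  ADD R3, R5  → R3 = 91 + 186 = 277
Final: R3 = 277

277


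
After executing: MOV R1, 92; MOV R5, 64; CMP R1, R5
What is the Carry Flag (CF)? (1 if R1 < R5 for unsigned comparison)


Register state trace:
  MOV R1, 92  → R1 = 92
  MOV R5, 64  → R5 = 64
  CMP R1, R5  → unsigned 92 - 64: no borrow
  92 >= 64, so CF = 0
CF = 0

0


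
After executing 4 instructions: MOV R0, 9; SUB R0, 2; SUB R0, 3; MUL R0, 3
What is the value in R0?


Register state trace:
  MOV R0, 9  → R0 = 9
  SUB R0, 2  → R0 = 9 - 2 = 7
  SUB R0, 3  → R0 = 7 - 3 = 4
  MUL R0, 3  → R0 = 4 * 3 = 12
Final: R0 = 12

12


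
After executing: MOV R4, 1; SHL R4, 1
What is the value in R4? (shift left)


Register state trace:
  MOV R4, 1  → R4 = 1
  SHL R4, 1  → R4 = 1 << 1 = 1 * 2^1 = 2
Final: R4 = 2

2


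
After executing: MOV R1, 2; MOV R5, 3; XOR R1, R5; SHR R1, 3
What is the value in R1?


Register state trace:
  MOV R1, 2  → R1 = 2 (0b00000010)
  MOV R5, 3  → R5 = 3 (0b00000011)
  XOR R1, R5  → R1 = 2 XOR 3 = 1 (0b00000001)
  SHR R1, 3  → R1 = 1 >> 3 = 0
Final: R1 = 0

0


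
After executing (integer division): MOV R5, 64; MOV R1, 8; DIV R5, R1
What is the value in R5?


Register state trace:
  MOV R5, 64  → R5 = 64
  MOV R1, 8  → R1 = 8
  DIV R5, R1  → R5 = 64 // 8 = 8
Final: R5 = 8

8


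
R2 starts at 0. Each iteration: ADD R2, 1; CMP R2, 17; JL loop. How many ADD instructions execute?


Loop trace (R2 starts at 0, target 17, step 1):
  ADD #1: R2 = 0 + 1 = 1  → 1 < 17, loop
  ADD #2: R2 = 1 + 1 = 2  → 2 < 17, loop
  ADD #3: R2 = 2 + 1 = 3  → 3 < 17, loop
  ADD #4: R2 = 3 + 1 = 4  → 4 < 17, loop
  ADD #5: R2 = 4 + 1 = 5  → 5 < 17, loop
  ADD #6: R2 = 5 + 1 = 6  → 6 < 17, loop
  ADD #7: R2 = 6 + 1 = 7  → 7 < 17, loop
  ADD #8: R2 = 7 + 1 = 8  → 8 < 17, loop
  ADD #9: R2 = 8 + 1 = 9  → 9 < 17, loop
  ADD #10: R2 = 9 + 1 = 10  → 10 < 17, loop
  ADD #11: R2 = 10 + 1 = 11  → 11 < 17, loop
  ADD #12: R2 = 11 + 1 = 12  → 12 < 17, loop
  ADD #13: R2 = 12 + 1 = 13  → 13 < 17, loop
  ADD #14: R2 = 13 + 1 = 14  → 14 < 17, loop
  ADD #15: R2 = 14 + 1 = 15  → 15 < 17, loop
  ADD #16: R2 = 15 + 1 = 16  → 16 < 17, loop
  ADD #17: R2 = 16 + 1 = 17  → 17 >= 17, exit
Total ADD instructions: 17

17


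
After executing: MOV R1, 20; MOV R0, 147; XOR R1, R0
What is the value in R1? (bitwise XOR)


Register state trace:
  MOV R1, 20  → R1 = 20 (0b00010100)
  MOV R0, 147  → R0 = 147 (0b10010011)
  XOR R1, R0  → R1 = 20 XOR 147 = 135 (0b10000111)
Final: R1 = 135

135


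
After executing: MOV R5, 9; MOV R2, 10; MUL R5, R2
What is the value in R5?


Register state trace:
  MOV R5, 9  → R5 = 9
  MOV R2, 10  → R2 = 10
  MUL R5, R2  → R5 = 9 * 10 = 90
Final: R5 = 90

90


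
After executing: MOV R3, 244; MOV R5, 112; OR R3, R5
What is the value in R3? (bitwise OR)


Register state trace:
  MOV R3, 244  → R3 = 244 (0b11110100)
  MOV R5, 112  → R5 = 112 (0b01110000)
  OR R3, R5   → R3 = 244 OR 112 = 244 (0b11110100)
Final: R3 = 244

244


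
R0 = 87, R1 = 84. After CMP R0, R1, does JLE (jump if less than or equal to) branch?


Trace:
  R0 = 87, R1 = 84
  CMP R0, R1  → compares 87 vs 84
  JLE checks: is 87 less than or equal to 84?
  87 > 84, so condition is false
Branch taken: No

No


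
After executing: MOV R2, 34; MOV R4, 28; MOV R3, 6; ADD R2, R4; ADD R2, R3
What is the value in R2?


Register state trace:
  MOV R2, 34  → R2 = 34
  MOV R4, 28  → R4 = 28
  MOV R3, 6  → R3 = 6
  ADD R2, R4  → R2 = 34 + 28 = 62
  ADD R2, R3  → R2 = 62 + 6 = 68
Final: R2 = 68

68


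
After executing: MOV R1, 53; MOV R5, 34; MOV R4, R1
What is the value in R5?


Register state trace:
  MOV R1, 53  → R1 = 53
  MOV R5, 34  → R5 = 34
  MOV R4, R1  → R4 = 53
Final: R5 = 34

34


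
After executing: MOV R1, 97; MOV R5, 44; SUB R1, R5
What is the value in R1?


Register state trace:
  MOV R1, 97  → R1 = 97
  MOV R5, 44  → R5 = 44
  SUB R1, R5  → R1 = 97 - 44 = 53
Final: R1 = 53

53


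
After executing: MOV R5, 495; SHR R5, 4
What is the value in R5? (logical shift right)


Register state trace:
  MOV R5, 495  → R5 = 495
  SHR R5, 4  → R5 = 495 >> 4 = 495 // 2^4 = 30
Final: R5 = 30

30


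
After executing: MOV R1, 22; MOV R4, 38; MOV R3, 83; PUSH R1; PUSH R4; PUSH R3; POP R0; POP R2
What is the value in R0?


Stack trace (top is rightmost):
  MOV R1, 22  → R1 = 22
  MOV R4, 38  → R4 = 38
  MOV R3, 83  → R3 = 83
  PUSH R1  → stack: [22]
  PUSH R4  → stack: [22, 38]
  PUSH R3  → stack: [22, 38, 83]
  POP R0  → R0 = 83, stack: [22, 38]
  POP R2  → R2 = 38, stack: [22]
Final: R0 = 83

83


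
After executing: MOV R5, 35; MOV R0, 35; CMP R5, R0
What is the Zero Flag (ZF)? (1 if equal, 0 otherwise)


Register state trace:
  MOV R5, 35  → R5 = 35
  MOV R0, 35  → R0 = 35
  CMP R5, R0  → computes 35 - 35 = 0
  Result is zero, so values are equal
ZF = 1

1


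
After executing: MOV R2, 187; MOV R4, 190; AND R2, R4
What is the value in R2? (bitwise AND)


Register state trace:
  MOV R2, 187  → R2 = 187 (0b10111011)
  MOV R4, 190  → R4 = 190 (0b10111110)
  AND R2, R4  → R2 = 187 AND 190 = 186 (0b10111010)
Final: R2 = 186

186


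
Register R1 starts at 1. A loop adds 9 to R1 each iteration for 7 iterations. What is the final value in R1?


Starting value: R1 = 1
  Iter 1: R1 = 1 + 9 = 10
  Iter 2: R1 = 10 + 9 = 19
  Iter 3: R1 = 19 + 9 = 28
  Iter 4: R1 = 28 + 9 = 37
  Iter 5: R1 = 37 + 9 = 46
  Iter 6: R1 = 46 + 9 = 55
  Iter 7: R1 = 55 + 9 = 64
Final: R1 = 64

64


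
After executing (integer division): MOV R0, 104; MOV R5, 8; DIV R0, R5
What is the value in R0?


Register state trace:
  MOV R0, 104  → R0 = 104
  MOV R5, 8  → R5 = 8
  DIV R0, R5  → R0 = 104 // 8 = 13
Final: R0 = 13

13


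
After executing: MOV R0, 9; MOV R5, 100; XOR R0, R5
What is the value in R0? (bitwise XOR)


Register state trace:
  MOV R0, 9  → R0 = 9 (0b00001001)
  MOV R5, 100  → R5 = 100 (0b01100100)
  XOR R0, R5  → R0 = 9 XOR 100 = 109 (0b01101101)
Final: R0 = 109

109


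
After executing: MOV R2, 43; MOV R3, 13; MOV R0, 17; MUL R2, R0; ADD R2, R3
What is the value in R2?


Register state trace:
  MOV R2, 43  → R2 = 43
  MOV R3, 13  → R3 = 13
  MOV R0, 17  → R0 = 17
  MUL R2, R0  → R2 = 43 * 17 = 731
  ADD R2, R3  → R2 = 731 + 13 = 744
Final: R2 = 744

744


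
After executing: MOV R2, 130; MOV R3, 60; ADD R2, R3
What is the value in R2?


Register state trace:
  MOV R2, 130  → R2 = 130
  MOV R3, 60  → R3 = 60
  ADD R2, R3  → R2 = 130 + 60 = 190
Final: R2 = 190

190


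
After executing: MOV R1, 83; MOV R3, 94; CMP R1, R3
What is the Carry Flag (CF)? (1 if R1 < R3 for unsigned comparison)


Register state trace:
  MOV R1, 83  → R1 = 83
  MOV R3, 94  → R3 = 94
  CMP R1, R3  → unsigned 83 - 94: borrow occurs
  83 < 94, so CF = 1
CF = 1

1


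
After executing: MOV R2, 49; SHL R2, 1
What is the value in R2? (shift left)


Register state trace:
  MOV R2, 49  → R2 = 49
  SHL R2, 1  → R2 = 49 << 1 = 49 * 2^1 = 98
Final: R2 = 98

98


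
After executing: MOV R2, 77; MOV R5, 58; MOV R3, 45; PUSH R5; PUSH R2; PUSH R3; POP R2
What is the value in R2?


Stack trace (top is rightmost):
  MOV R2, 77  → R2 = 77
  MOV R5, 58  → R5 = 58
  MOV R3, 45  → R3 = 45
  PUSH R5  → stack: [58]
  PUSH R2  → stack: [58, 77]
  PUSH R3  → stack: [58, 77, 45]
  POP R2  → R2 = 45, stack: [58, 77]
Final: R2 = 45

45


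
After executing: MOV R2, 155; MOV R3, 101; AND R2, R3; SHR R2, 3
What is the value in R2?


Register state trace:
  MOV R2, 155  → R2 = 155 (0b10011011)
  MOV R3, 101  → R3 = 101 (0b01100101)
  AND R2, R3  → R2 = 155 AND 101 = 1 (0b00000001)
  SHR R2, 3  → R2 = 1 >> 3 = 0
Final: R2 = 0

0


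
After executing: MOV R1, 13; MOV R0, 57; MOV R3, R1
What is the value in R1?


Register state trace:
  MOV R1, 13  → R1 = 13
  MOV R0, 57  → R0 = 57
  MOV R3, R1  → R3 = 13
Final: R1 = 13

13


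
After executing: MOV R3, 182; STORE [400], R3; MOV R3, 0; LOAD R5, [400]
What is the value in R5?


Register and memory trace:
  MOV R3, 182  → R3 = 182
  STORE [400], R3  → mem[400] = 182
  MOV R3, 0  → R3 = 0
  LOAD R5, [400]  → R5 = mem[400] = 182
Final: R5 = 182

182


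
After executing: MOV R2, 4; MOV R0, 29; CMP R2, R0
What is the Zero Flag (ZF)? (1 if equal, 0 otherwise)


Register state trace:
  MOV R2, 4  → R2 = 4
  MOV R0, 29  → R0 = 29
  CMP R2, R0  → computes 4 - 29 = -25
  Result is nonzero, so values are not equal
ZF = 0

0


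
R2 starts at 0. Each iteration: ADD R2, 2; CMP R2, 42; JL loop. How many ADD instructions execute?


Loop trace (R2 starts at 0, target 42, step 2):
  ADD #1: R2 = 0 + 2 = 2  → 2 < 42, loop
  ADD #2: R2 = 2 + 2 = 4  → 4 < 42, loop
  ADD #3: R2 = 4 + 2 = 6  → 6 < 42, loop
  ADD #4: R2 = 6 + 2 = 8  → 8 < 42, loop
  ADD #5: R2 = 8 + 2 = 10  → 10 < 42, loop
  ADD #6: R2 = 10 + 2 = 12  → 12 < 42, loop
  ADD #7: R2 = 12 + 2 = 14  → 14 < 42, loop
  ADD #8: R2 = 14 + 2 = 16  → 16 < 42, loop
  ADD #9: R2 = 16 + 2 = 18  → 18 < 42, loop
  ADD #10: R2 = 18 + 2 = 20  → 20 < 42, loop
  ADD #11: R2 = 20 + 2 = 22  → 22 < 42, loop
  ADD #12: R2 = 22 + 2 = 24  → 24 < 42, loop
  ADD #13: R2 = 24 + 2 = 26  → 26 < 42, loop
  ADD #14: R2 = 26 + 2 = 28  → 28 < 42, loop
  ADD #15: R2 = 28 + 2 = 30  → 30 < 42, loop
  ADD #16: R2 = 30 + 2 = 32  → 32 < 42, loop
  ADD #17: R2 = 32 + 2 = 34  → 34 < 42, loop
  ADD #18: R2 = 34 + 2 = 36  → 36 < 42, loop
  ADD #19: R2 = 36 + 2 = 38  → 38 < 42, loop
  ADD #20: R2 = 38 + 2 = 40  → 40 < 42, loop
  ADD #21: R2 = 40 + 2 = 42  → 42 >= 42, exit
Total ADD instructions: 21

21


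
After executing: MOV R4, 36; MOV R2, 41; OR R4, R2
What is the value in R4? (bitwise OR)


Register state trace:
  MOV R4, 36  → R4 = 36 (0b00100100)
  MOV R2, 41  → R2 = 41 (0b00101001)
  OR R4, R2   → R4 = 36 OR 41 = 45 (0b00101101)
Final: R4 = 45

45


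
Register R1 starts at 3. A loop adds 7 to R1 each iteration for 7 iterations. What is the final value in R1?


Starting value: R1 = 3
  Iter 1: R1 = 3 + 7 = 10
  Iter 2: R1 = 10 + 7 = 17
  Iter 3: R1 = 17 + 7 = 24
  Iter 4: R1 = 24 + 7 = 31
  Iter 5: R1 = 31 + 7 = 38
  Iter 6: R1 = 38 + 7 = 45
  Iter 7: R1 = 45 + 7 = 52
Final: R1 = 52

52


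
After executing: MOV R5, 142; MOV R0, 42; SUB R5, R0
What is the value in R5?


Register state trace:
  MOV R5, 142  → R5 = 142
  MOV R0, 42  → R0 = 42
  SUB R5, R0  → R5 = 142 - 42 = 100
Final: R5 = 100

100


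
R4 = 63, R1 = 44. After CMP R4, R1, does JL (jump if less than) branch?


Trace:
  R4 = 63, R1 = 44
  CMP R4, R1  → compares 63 vs 44
  JL checks: is 63 less than 44?
  63 > 44, so condition is false
Branch taken: No

No


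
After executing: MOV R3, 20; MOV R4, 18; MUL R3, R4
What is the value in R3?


Register state trace:
  MOV R3, 20  → R3 = 20
  MOV R4, 18  → R4 = 18
  MUL R3, R4  → R3 = 20 * 18 = 360
Final: R3 = 360

360


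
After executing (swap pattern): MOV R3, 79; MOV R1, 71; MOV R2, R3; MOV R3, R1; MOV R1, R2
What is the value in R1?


Register state trace (swap pattern):
  MOV R3, 79  → R3 = 79
  MOV R1, 71  → R1 = 71
  MOV R2, R3  → R2 = 79  (save R3)
  MOV R3, R1  → R3 = 71  (R3 gets R1's value)
  MOV R1, R2  → R1 = 79  (R1 gets saved value)
Final: R1 = 79

79


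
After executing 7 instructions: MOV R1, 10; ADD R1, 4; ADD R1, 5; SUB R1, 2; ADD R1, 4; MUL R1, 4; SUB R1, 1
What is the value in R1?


Register state trace:
  MOV R1, 10  → R1 = 10
  ADD R1, 4  → R1 = 10 + 4 = 14
  ADD R1, 5  → R1 = 14 + 5 = 19
  SUB R1, 2  → R1 = 19 - 2 = 17
  ADD R1, 4  → R1 = 17 + 4 = 21
  MUL R1, 4  → R1 = 21 * 4 = 84
  SUB R1, 1  → R1 = 84 - 1 = 83
Final: R1 = 83

83


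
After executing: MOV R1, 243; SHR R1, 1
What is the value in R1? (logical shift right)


Register state trace:
  MOV R1, 243  → R1 = 243
  SHR R1, 1  → R1 = 243 >> 1 = 243 // 2^1 = 121
Final: R1 = 121

121


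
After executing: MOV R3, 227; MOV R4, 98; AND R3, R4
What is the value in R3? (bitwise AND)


Register state trace:
  MOV R3, 227  → R3 = 227 (0b11100011)
  MOV R4, 98  → R4 = 98 (0b01100010)
  AND R3, R4  → R3 = 227 AND 98 = 98 (0b01100010)
Final: R3 = 98

98


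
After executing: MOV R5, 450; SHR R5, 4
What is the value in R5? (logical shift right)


Register state trace:
  MOV R5, 450  → R5 = 450
  SHR R5, 4  → R5 = 450 >> 4 = 450 // 2^4 = 28
Final: R5 = 28

28


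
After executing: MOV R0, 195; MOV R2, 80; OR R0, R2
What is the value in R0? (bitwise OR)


Register state trace:
  MOV R0, 195  → R0 = 195 (0b11000011)
  MOV R2, 80  → R2 = 80 (0b01010000)
  OR R0, R2   → R0 = 195 OR 80 = 211 (0b11010011)
Final: R0 = 211

211


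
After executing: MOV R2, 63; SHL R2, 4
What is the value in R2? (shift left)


Register state trace:
  MOV R2, 63  → R2 = 63
  SHL R2, 4  → R2 = 63 << 4 = 63 * 2^4 = 1008
Final: R2 = 1008

1008


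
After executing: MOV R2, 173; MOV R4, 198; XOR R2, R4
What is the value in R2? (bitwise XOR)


Register state trace:
  MOV R2, 173  → R2 = 173 (0b10101101)
  MOV R4, 198  → R4 = 198 (0b11000110)
  XOR R2, R4  → R2 = 173 XOR 198 = 107 (0b01101011)
Final: R2 = 107

107


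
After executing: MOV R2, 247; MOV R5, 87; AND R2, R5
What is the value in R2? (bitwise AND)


Register state trace:
  MOV R2, 247  → R2 = 247 (0b11110111)
  MOV R5, 87  → R5 = 87 (0b01010111)
  AND R2, R5  → R2 = 247 AND 87 = 87 (0b01010111)
Final: R2 = 87

87


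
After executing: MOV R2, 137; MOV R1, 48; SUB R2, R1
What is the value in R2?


Register state trace:
  MOV R2, 137  → R2 = 137
  MOV R1, 48  → R1 = 48
  SUB R2, R1  → R2 = 137 - 48 = 89
Final: R2 = 89

89


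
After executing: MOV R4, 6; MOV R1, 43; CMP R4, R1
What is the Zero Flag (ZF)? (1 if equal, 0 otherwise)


Register state trace:
  MOV R4, 6  → R4 = 6
  MOV R1, 43  → R1 = 43
  CMP R4, R1  → computes 6 - 43 = -37
  Result is nonzero, so values are not equal
ZF = 0

0


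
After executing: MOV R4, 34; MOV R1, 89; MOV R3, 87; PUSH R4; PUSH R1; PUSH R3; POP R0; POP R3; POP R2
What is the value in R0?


Stack trace (top is rightmost):
  MOV R4, 34  → R4 = 34
  MOV R1, 89  → R1 = 89
  MOV R3, 87  → R3 = 87
  PUSH R4  → stack: [34]
  PUSH R1  → stack: [34, 89]
  PUSH R3  → stack: [34, 89, 87]
  POP R0  → R0 = 87, stack: [34, 89]
  POP R3  → R3 = 89, stack: [34]
  POP R2  → R2 = 34, stack: []
Final: R0 = 87

87


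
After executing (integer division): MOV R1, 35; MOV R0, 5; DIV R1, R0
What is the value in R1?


Register state trace:
  MOV R1, 35  → R1 = 35
  MOV R0, 5  → R0 = 5
  DIV R1, R0  → R1 = 35 // 5 = 7
Final: R1 = 7

7


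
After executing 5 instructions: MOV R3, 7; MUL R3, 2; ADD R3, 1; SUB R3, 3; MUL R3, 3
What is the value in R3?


Register state trace:
  MOV R3, 7  → R3 = 7
  MUL R3, 2  → R3 = 7 * 2 = 14
  ADD R3, 1  → R3 = 14 + 1 = 15
  SUB R3, 3  → R3 = 15 - 3 = 12
  MUL R3, 3  → R3 = 12 * 3 = 36
Final: R3 = 36

36


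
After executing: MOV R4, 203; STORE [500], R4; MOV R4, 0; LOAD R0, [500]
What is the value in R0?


Register and memory trace:
  MOV R4, 203  → R4 = 203
  STORE [500], R4  → mem[500] = 203
  MOV R4, 0  → R4 = 0
  LOAD R0, [500]  → R0 = mem[500] = 203
Final: R0 = 203

203


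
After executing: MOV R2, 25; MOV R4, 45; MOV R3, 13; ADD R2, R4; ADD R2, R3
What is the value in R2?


Register state trace:
  MOV R2, 25  → R2 = 25
  MOV R4, 45  → R4 = 45
  MOV R3, 13  → R3 = 13
  ADD R2, R4  → R2 = 25 + 45 = 70
  ADD R2, R3  → R2 = 70 + 13 = 83
Final: R2 = 83

83


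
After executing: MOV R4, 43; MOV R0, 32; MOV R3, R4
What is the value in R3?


Register state trace:
  MOV R4, 43  → R4 = 43
  MOV R0, 32  → R0 = 32
  MOV R3, R4  → R3 = 43
Final: R3 = 43

43


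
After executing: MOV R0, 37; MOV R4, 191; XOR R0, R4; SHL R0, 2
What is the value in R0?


Register state trace:
  MOV R0, 37  → R0 = 37 (0b00100101)
  MOV R4, 191  → R4 = 191 (0b10111111)
  XOR R0, R4  → R0 = 37 XOR 191 = 154 (0b10011010)
  SHL R0, 2  → R0 = 154 << 2 = 616
Final: R0 = 616

616


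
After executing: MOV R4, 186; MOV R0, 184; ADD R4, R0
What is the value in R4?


Register state trace:
  MOV R4, 186  → R4 = 186
  MOV R0, 184  → R0 = 184
  ADD R4, R0  → R4 = 186 + 184 = 370
Final: R4 = 370

370


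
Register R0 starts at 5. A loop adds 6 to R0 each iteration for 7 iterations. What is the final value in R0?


Starting value: R0 = 5
  Iter 1: R0 = 5 + 6 = 11
  Iter 2: R0 = 11 + 6 = 17
  Iter 3: R0 = 17 + 6 = 23
  Iter 4: R0 = 23 + 6 = 29
  Iter 5: R0 = 29 + 6 = 35
  Iter 6: R0 = 35 + 6 = 41
  Iter 7: R0 = 41 + 6 = 47
Final: R0 = 47

47


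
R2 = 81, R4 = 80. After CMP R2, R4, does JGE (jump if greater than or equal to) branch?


Trace:
  R2 = 81, R4 = 80
  CMP R2, R4  → compares 81 vs 80
  JGE checks: is 81 greater than or equal to 80?
  81 > 80, so condition is true
Branch taken: Yes

Yes


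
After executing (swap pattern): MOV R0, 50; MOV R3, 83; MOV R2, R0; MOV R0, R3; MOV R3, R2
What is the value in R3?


Register state trace (swap pattern):
  MOV R0, 50  → R0 = 50
  MOV R3, 83  → R3 = 83
  MOV R2, R0  → R2 = 50  (save R0)
  MOV R0, R3  → R0 = 83  (R0 gets R3's value)
  MOV R3, R2  → R3 = 50  (R3 gets saved value)
Final: R3 = 50

50


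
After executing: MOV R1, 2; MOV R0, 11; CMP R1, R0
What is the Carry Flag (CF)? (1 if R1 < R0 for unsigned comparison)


Register state trace:
  MOV R1, 2  → R1 = 2
  MOV R0, 11  → R0 = 11
  CMP R1, R0  → unsigned 2 - 11: borrow occurs
  2 < 11, so CF = 1
CF = 1

1


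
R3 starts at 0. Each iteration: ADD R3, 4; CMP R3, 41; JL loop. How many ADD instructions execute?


Loop trace (R3 starts at 0, target 41, step 4):
  ADD #1: R3 = 0 + 4 = 4  → 4 < 41, loop
  ADD #2: R3 = 4 + 4 = 8  → 8 < 41, loop
  ADD #3: R3 = 8 + 4 = 12  → 12 < 41, loop
  ADD #4: R3 = 12 + 4 = 16  → 16 < 41, loop
  ADD #5: R3 = 16 + 4 = 20  → 20 < 41, loop
  ADD #6: R3 = 20 + 4 = 24  → 24 < 41, loop
  ADD #7: R3 = 24 + 4 = 28  → 28 < 41, loop
  ADD #8: R3 = 28 + 4 = 32  → 32 < 41, loop
  ADD #9: R3 = 32 + 4 = 36  → 36 < 41, loop
  ADD #10: R3 = 36 + 4 = 40  → 40 < 41, loop
  ADD #11: R3 = 40 + 4 = 44  → 44 >= 41, exit
Total ADD instructions: 11

11


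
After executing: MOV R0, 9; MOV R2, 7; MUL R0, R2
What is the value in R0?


Register state trace:
  MOV R0, 9  → R0 = 9
  MOV R2, 7  → R2 = 7
  MUL R0, R2  → R0 = 9 * 7 = 63
Final: R0 = 63

63


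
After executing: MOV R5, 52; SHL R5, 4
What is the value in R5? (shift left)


Register state trace:
  MOV R5, 52  → R5 = 52
  SHL R5, 4  → R5 = 52 << 4 = 52 * 2^4 = 832
Final: R5 = 832

832


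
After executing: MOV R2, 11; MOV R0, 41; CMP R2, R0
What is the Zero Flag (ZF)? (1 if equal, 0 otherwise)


Register state trace:
  MOV R2, 11  → R2 = 11
  MOV R0, 41  → R0 = 41
  CMP R2, R0  → computes 11 - 41 = -30
  Result is nonzero, so values are not equal
ZF = 0

0


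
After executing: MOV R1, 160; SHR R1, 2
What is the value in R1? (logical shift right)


Register state trace:
  MOV R1, 160  → R1 = 160
  SHR R1, 2  → R1 = 160 >> 2 = 160 // 2^2 = 40
Final: R1 = 40

40


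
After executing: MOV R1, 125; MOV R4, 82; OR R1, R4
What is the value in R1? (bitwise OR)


Register state trace:
  MOV R1, 125  → R1 = 125 (0b01111101)
  MOV R4, 82  → R4 = 82 (0b01010010)
  OR R1, R4   → R1 = 125 OR 82 = 127 (0b01111111)
Final: R1 = 127

127


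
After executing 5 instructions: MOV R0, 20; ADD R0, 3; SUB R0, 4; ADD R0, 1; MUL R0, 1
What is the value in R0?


Register state trace:
  MOV R0, 20  → R0 = 20
  ADD R0, 3  → R0 = 20 + 3 = 23
  SUB R0, 4  → R0 = 23 - 4 = 19
  ADD R0, 1  → R0 = 19 + 1 = 20
  MUL R0, 1  → R0 = 20 * 1 = 20
Final: R0 = 20

20


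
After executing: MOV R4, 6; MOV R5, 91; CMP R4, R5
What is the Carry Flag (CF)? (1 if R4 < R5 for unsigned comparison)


Register state trace:
  MOV R4, 6  → R4 = 6
  MOV R5, 91  → R5 = 91
  CMP R4, R5  → unsigned 6 - 91: borrow occurs
  6 < 91, so CF = 1
CF = 1

1


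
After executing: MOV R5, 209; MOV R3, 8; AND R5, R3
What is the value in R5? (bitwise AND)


Register state trace:
  MOV R5, 209  → R5 = 209 (0b11010001)
  MOV R3, 8  → R3 = 8 (0b00001000)
  AND R5, R3  → R5 = 209 AND 8 = 0 (0b00000000)
Final: R5 = 0

0


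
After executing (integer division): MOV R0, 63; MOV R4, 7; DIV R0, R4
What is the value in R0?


Register state trace:
  MOV R0, 63  → R0 = 63
  MOV R4, 7  → R4 = 7
  DIV R0, R4  → R0 = 63 // 7 = 9
Final: R0 = 9

9


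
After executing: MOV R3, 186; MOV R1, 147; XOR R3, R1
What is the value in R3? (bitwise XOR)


Register state trace:
  MOV R3, 186  → R3 = 186 (0b10111010)
  MOV R1, 147  → R1 = 147 (0b10010011)
  XOR R3, R1  → R3 = 186 XOR 147 = 41 (0b00101001)
Final: R3 = 41

41


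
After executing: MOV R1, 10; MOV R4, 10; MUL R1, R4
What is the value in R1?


Register state trace:
  MOV R1, 10  → R1 = 10
  MOV R4, 10  → R4 = 10
  MUL R1, R4  → R1 = 10 * 10 = 100
Final: R1 = 100

100


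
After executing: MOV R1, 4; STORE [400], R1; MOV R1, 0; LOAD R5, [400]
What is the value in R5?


Register and memory trace:
  MOV R1, 4  → R1 = 4
  STORE [400], R1  → mem[400] = 4
  MOV R1, 0  → R1 = 0
  LOAD R5, [400]  → R5 = mem[400] = 4
Final: R5 = 4

4


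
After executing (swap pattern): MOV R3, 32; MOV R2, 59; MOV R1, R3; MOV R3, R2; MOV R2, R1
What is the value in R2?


Register state trace (swap pattern):
  MOV R3, 32  → R3 = 32
  MOV R2, 59  → R2 = 59
  MOV R1, R3  → R1 = 32  (save R3)
  MOV R3, R2  → R3 = 59  (R3 gets R2's value)
  MOV R2, R1  → R2 = 32  (R2 gets saved value)
Final: R2 = 32

32


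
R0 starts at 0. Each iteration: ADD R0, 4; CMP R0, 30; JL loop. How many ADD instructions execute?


Loop trace (R0 starts at 0, target 30, step 4):
  ADD #1: R0 = 0 + 4 = 4  → 4 < 30, loop
  ADD #2: R0 = 4 + 4 = 8  → 8 < 30, loop
  ADD #3: R0 = 8 + 4 = 12  → 12 < 30, loop
  ADD #4: R0 = 12 + 4 = 16  → 16 < 30, loop
  ADD #5: R0 = 16 + 4 = 20  → 20 < 30, loop
  ADD #6: R0 = 20 + 4 = 24  → 24 < 30, loop
  ADD #7: R0 = 24 + 4 = 28  → 28 < 30, loop
  ADD #8: R0 = 28 + 4 = 32  → 32 >= 30, exit
Total ADD instructions: 8

8


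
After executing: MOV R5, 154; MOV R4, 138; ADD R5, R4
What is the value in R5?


Register state trace:
  MOV R5, 154  → R5 = 154
  MOV R4, 138  → R4 = 138
  ADD R5, R4  → R5 = 154 + 138 = 292
Final: R5 = 292

292


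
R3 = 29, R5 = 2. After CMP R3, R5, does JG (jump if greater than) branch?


Trace:
  R3 = 29, R5 = 2
  CMP R3, R5  → compares 29 vs 2
  JG checks: is 29 greater than 2?
  29 > 2, so condition is true
Branch taken: Yes

Yes


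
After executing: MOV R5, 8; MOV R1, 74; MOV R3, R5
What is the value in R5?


Register state trace:
  MOV R5, 8  → R5 = 8
  MOV R1, 74  → R1 = 74
  MOV R3, R5  → R3 = 8
Final: R5 = 8

8


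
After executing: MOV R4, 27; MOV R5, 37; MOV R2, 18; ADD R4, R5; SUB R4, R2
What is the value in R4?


Register state trace:
  MOV R4, 27  → R4 = 27
  MOV R5, 37  → R5 = 37
  MOV R2, 18  → R2 = 18
  ADD R4, R5  → R4 = 27 + 37 = 64
  SUB R4, R2  → R4 = 64 - 18 = 46
Final: R4 = 46

46


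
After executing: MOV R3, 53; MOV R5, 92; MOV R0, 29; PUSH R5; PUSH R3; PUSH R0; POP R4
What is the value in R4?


Stack trace (top is rightmost):
  MOV R3, 53  → R3 = 53
  MOV R5, 92  → R5 = 92
  MOV R0, 29  → R0 = 29
  PUSH R5  → stack: [92]
  PUSH R3  → stack: [92, 53]
  PUSH R0  → stack: [92, 53, 29]
  POP R4  → R4 = 29, stack: [92, 53]
Final: R4 = 29

29


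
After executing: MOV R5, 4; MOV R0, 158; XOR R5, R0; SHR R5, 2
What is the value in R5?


Register state trace:
  MOV R5, 4  → R5 = 4 (0b00000100)
  MOV R0, 158  → R0 = 158 (0b10011110)
  XOR R5, R0  → R5 = 4 XOR 158 = 154 (0b10011010)
  SHR R5, 2  → R5 = 154 >> 2 = 38
Final: R5 = 38

38


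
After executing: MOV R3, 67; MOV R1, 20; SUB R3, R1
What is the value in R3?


Register state trace:
  MOV R3, 67  → R3 = 67
  MOV R1, 20  → R1 = 20
  SUB R3, R1  → R3 = 67 - 20 = 47
Final: R3 = 47

47


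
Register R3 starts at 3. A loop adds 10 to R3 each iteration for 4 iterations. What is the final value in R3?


Starting value: R3 = 3
  Iter 1: R3 = 3 + 10 = 13
  Iter 2: R3 = 13 + 10 = 23
  Iter 3: R3 = 23 + 10 = 33
  Iter 4: R3 = 33 + 10 = 43
Final: R3 = 43

43


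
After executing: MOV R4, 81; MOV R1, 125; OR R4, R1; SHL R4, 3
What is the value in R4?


Register state trace:
  MOV R4, 81  → R4 = 81 (0b01010001)
  MOV R1, 125  → R1 = 125 (0b01111101)
  OR R4, R1  → R4 = 81 OR 125 = 125 (0b01111101)
  SHL R4, 3  → R4 = 125 << 3 = 1000
Final: R4 = 1000

1000


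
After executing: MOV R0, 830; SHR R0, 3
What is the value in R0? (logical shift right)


Register state trace:
  MOV R0, 830  → R0 = 830
  SHR R0, 3  → R0 = 830 >> 3 = 830 // 2^3 = 103
Final: R0 = 103

103


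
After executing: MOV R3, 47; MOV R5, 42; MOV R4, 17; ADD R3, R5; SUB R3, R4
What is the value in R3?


Register state trace:
  MOV R3, 47  → R3 = 47
  MOV R5, 42  → R5 = 42
  MOV R4, 17  → R4 = 17
  ADD R3, R5  → R3 = 47 + 42 = 89
  SUB R3, R4  → R3 = 89 - 17 = 72
Final: R3 = 72

72


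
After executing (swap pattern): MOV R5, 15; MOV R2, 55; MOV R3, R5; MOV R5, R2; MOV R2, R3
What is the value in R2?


Register state trace (swap pattern):
  MOV R5, 15  → R5 = 15
  MOV R2, 55  → R2 = 55
  MOV R3, R5  → R3 = 15  (save R5)
  MOV R5, R2  → R5 = 55  (R5 gets R2's value)
  MOV R2, R3  → R2 = 15  (R2 gets saved value)
Final: R2 = 15

15


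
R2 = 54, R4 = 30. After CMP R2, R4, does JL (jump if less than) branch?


Trace:
  R2 = 54, R4 = 30
  CMP R2, R4  → compares 54 vs 30
  JL checks: is 54 less than 30?
  54 > 30, so condition is false
Branch taken: No

No


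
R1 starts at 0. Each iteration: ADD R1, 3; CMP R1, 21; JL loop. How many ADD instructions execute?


Loop trace (R1 starts at 0, target 21, step 3):
  ADD #1: R1 = 0 + 3 = 3  → 3 < 21, loop
  ADD #2: R1 = 3 + 3 = 6  → 6 < 21, loop
  ADD #3: R1 = 6 + 3 = 9  → 9 < 21, loop
  ADD #4: R1 = 9 + 3 = 12  → 12 < 21, loop
  ADD #5: R1 = 12 + 3 = 15  → 15 < 21, loop
  ADD #6: R1 = 15 + 3 = 18  → 18 < 21, loop
  ADD #7: R1 = 18 + 3 = 21  → 21 >= 21, exit
Total ADD instructions: 7

7


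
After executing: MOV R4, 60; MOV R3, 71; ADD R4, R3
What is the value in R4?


Register state trace:
  MOV R4, 60  → R4 = 60
  MOV R3, 71  → R3 = 71
  ADD R4, R3  → R4 = 60 + 71 = 131
Final: R4 = 131

131


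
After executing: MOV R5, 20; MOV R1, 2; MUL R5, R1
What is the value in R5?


Register state trace:
  MOV R5, 20  → R5 = 20
  MOV R1, 2  → R1 = 2
  MUL R5, R1  → R5 = 20 * 2 = 40
Final: R5 = 40

40


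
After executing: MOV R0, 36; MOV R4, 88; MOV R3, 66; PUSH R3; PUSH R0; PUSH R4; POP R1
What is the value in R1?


Stack trace (top is rightmost):
  MOV R0, 36  → R0 = 36
  MOV R4, 88  → R4 = 88
  MOV R3, 66  → R3 = 66
  PUSH R3  → stack: [66]
  PUSH R0  → stack: [66, 36]
  PUSH R4  → stack: [66, 36, 88]
  POP R1  → R1 = 88, stack: [66, 36]
Final: R1 = 88

88


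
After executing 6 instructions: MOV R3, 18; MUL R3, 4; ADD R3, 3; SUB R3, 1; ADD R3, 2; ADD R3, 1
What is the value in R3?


Register state trace:
  MOV R3, 18  → R3 = 18
  MUL R3, 4  → R3 = 18 * 4 = 72
  ADD R3, 3  → R3 = 72 + 3 = 75
  SUB R3, 1  → R3 = 75 - 1 = 74
  ADD R3, 2  → R3 = 74 + 2 = 76
  ADD R3, 1  → R3 = 76 + 1 = 77
Final: R3 = 77

77


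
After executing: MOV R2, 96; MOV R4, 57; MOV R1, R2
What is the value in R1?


Register state trace:
  MOV R2, 96  → R2 = 96
  MOV R4, 57  → R4 = 57
  MOV R1, R2  → R1 = 96
Final: R1 = 96

96


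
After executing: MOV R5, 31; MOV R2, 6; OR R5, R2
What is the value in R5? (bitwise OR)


Register state trace:
  MOV R5, 31  → R5 = 31 (0b00011111)
  MOV R2, 6  → R2 = 6 (0b00000110)
  OR R5, R2   → R5 = 31 OR 6 = 31 (0b00011111)
Final: R5 = 31

31


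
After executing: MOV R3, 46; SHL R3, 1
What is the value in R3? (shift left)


Register state trace:
  MOV R3, 46  → R3 = 46
  SHL R3, 1  → R3 = 46 << 1 = 46 * 2^1 = 92
Final: R3 = 92

92


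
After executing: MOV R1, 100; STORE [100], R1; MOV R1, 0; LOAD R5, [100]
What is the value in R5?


Register and memory trace:
  MOV R1, 100  → R1 = 100
  STORE [100], R1  → mem[100] = 100
  MOV R1, 0  → R1 = 0
  LOAD R5, [100]  → R5 = mem[100] = 100
Final: R5 = 100

100


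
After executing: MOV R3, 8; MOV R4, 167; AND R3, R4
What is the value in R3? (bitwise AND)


Register state trace:
  MOV R3, 8  → R3 = 8 (0b00001000)
  MOV R4, 167  → R4 = 167 (0b10100111)
  AND R3, R4  → R3 = 8 AND 167 = 0 (0b00000000)
Final: R3 = 0

0


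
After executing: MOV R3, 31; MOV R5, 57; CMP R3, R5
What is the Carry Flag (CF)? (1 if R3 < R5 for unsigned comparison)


Register state trace:
  MOV R3, 31  → R3 = 31
  MOV R5, 57  → R5 = 57
  CMP R3, R5  → unsigned 31 - 57: borrow occurs
  31 < 57, so CF = 1
CF = 1

1


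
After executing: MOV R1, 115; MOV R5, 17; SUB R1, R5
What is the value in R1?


Register state trace:
  MOV R1, 115  → R1 = 115
  MOV R5, 17  → R5 = 17
  SUB R1, R5  → R1 = 115 - 17 = 98
Final: R1 = 98

98


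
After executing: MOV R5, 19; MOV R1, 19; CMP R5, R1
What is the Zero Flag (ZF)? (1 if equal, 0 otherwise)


Register state trace:
  MOV R5, 19  → R5 = 19
  MOV R1, 19  → R1 = 19
  CMP R5, R1  → computes 19 - 19 = 0
  Result is zero, so values are equal
ZF = 1

1


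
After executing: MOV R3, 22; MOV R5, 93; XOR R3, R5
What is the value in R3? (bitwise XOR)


Register state trace:
  MOV R3, 22  → R3 = 22 (0b00010110)
  MOV R5, 93  → R5 = 93 (0b01011101)
  XOR R3, R5  → R3 = 22 XOR 93 = 75 (0b01001011)
Final: R3 = 75

75


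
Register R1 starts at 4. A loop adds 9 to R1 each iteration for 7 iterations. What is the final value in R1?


Starting value: R1 = 4
  Iter 1: R1 = 4 + 9 = 13
  Iter 2: R1 = 13 + 9 = 22
  Iter 3: R1 = 22 + 9 = 31
  Iter 4: R1 = 31 + 9 = 40
  Iter 5: R1 = 40 + 9 = 49
  Iter 6: R1 = 49 + 9 = 58
  Iter 7: R1 = 58 + 9 = 67
Final: R1 = 67

67


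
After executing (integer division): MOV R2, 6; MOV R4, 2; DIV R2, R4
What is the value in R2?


Register state trace:
  MOV R2, 6  → R2 = 6
  MOV R4, 2  → R4 = 2
  DIV R2, R4  → R2 = 6 // 2 = 3
Final: R2 = 3

3


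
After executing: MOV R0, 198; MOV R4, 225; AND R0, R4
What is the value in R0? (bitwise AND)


Register state trace:
  MOV R0, 198  → R0 = 198 (0b11000110)
  MOV R4, 225  → R4 = 225 (0b11100001)
  AND R0, R4  → R0 = 198 AND 225 = 192 (0b11000000)
Final: R0 = 192

192


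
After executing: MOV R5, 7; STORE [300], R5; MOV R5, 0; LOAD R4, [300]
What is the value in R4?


Register and memory trace:
  MOV R5, 7  → R5 = 7
  STORE [300], R5  → mem[300] = 7
  MOV R5, 0  → R5 = 0
  LOAD R4, [300]  → R4 = mem[300] = 7
Final: R4 = 7

7


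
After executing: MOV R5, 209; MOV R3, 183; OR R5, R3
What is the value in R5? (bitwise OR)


Register state trace:
  MOV R5, 209  → R5 = 209 (0b11010001)
  MOV R3, 183  → R3 = 183 (0b10110111)
  OR R5, R3   → R5 = 209 OR 183 = 247 (0b11110111)
Final: R5 = 247

247


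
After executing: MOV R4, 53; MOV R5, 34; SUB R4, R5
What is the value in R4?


Register state trace:
  MOV R4, 53  → R4 = 53
  MOV R5, 34  → R5 = 34
  SUB R4, R5  → R4 = 53 - 34 = 19
Final: R4 = 19

19


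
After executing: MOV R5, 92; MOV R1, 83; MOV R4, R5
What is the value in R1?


Register state trace:
  MOV R5, 92  → R5 = 92
  MOV R1, 83  → R1 = 83
  MOV R4, R5  → R4 = 92
Final: R1 = 83

83


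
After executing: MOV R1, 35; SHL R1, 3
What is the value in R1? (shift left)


Register state trace:
  MOV R1, 35  → R1 = 35
  SHL R1, 3  → R1 = 35 << 3 = 35 * 2^3 = 280
Final: R1 = 280

280


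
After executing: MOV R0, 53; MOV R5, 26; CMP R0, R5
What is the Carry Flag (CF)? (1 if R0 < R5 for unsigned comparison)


Register state trace:
  MOV R0, 53  → R0 = 53
  MOV R5, 26  → R5 = 26
  CMP R0, R5  → unsigned 53 - 26: no borrow
  53 >= 26, so CF = 0
CF = 0

0


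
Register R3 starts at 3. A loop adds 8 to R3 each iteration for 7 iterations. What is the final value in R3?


Starting value: R3 = 3
  Iter 1: R3 = 3 + 8 = 11
  Iter 2: R3 = 11 + 8 = 19
  Iter 3: R3 = 19 + 8 = 27
  Iter 4: R3 = 27 + 8 = 35
  Iter 5: R3 = 35 + 8 = 43
  Iter 6: R3 = 43 + 8 = 51
  Iter 7: R3 = 51 + 8 = 59
Final: R3 = 59

59


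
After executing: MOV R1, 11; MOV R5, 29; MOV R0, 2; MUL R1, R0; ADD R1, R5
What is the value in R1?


Register state trace:
  MOV R1, 11  → R1 = 11
  MOV R5, 29  → R5 = 29
  MOV R0, 2  → R0 = 2
  MUL R1, R0  → R1 = 11 * 2 = 22
  ADD R1, R5  → R1 = 22 + 29 = 51
Final: R1 = 51

51
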